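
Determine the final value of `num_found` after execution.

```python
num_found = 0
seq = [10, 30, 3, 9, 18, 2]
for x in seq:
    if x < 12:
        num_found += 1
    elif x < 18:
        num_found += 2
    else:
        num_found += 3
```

Let's trace through this code step by step.

Initialize: num_found = 0
Initialize: seq = [10, 30, 3, 9, 18, 2]
Entering loop: for x in seq:

After execution: num_found = 10
10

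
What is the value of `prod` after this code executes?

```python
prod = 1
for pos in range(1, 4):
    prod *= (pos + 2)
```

Let's trace through this code step by step.

Initialize: prod = 1
Entering loop: for pos in range(1, 4):

After execution: prod = 60
60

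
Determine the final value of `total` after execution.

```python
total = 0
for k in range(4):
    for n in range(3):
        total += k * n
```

Let's trace through this code step by step.

Initialize: total = 0
Entering loop: for k in range(4):

After execution: total = 18
18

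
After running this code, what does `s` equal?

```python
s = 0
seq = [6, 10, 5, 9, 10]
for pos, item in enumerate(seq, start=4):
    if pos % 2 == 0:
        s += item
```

Let's trace through this code step by step.

Initialize: s = 0
Initialize: seq = [6, 10, 5, 9, 10]
Entering loop: for pos, item in enumerate(seq, start=4):

After execution: s = 21
21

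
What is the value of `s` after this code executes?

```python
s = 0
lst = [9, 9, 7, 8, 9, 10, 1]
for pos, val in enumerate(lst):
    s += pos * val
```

Let's trace through this code step by step.

Initialize: s = 0
Initialize: lst = [9, 9, 7, 8, 9, 10, 1]
Entering loop: for pos, val in enumerate(lst):

After execution: s = 139
139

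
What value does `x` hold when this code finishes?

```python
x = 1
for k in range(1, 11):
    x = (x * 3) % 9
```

Let's trace through this code step by step.

Initialize: x = 1
Entering loop: for k in range(1, 11):

After execution: x = 0
0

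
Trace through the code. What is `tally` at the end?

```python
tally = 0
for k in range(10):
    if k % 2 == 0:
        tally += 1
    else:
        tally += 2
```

Let's trace through this code step by step.

Initialize: tally = 0
Entering loop: for k in range(10):

After execution: tally = 15
15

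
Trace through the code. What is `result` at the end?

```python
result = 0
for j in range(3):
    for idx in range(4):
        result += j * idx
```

Let's trace through this code step by step.

Initialize: result = 0
Entering loop: for j in range(3):

After execution: result = 18
18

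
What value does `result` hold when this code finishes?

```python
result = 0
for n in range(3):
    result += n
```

Let's trace through this code step by step.

Initialize: result = 0
Entering loop: for n in range(3):

After execution: result = 3
3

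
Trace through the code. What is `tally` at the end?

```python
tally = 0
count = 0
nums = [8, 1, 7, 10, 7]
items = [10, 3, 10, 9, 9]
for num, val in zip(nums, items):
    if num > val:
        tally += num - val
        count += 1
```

Let's trace through this code step by step.

Initialize: tally = 0
Initialize: count = 0
Initialize: nums = [8, 1, 7, 10, 7]
Initialize: items = [10, 3, 10, 9, 9]
Entering loop: for num, val in zip(nums, items):

After execution: tally = 1
1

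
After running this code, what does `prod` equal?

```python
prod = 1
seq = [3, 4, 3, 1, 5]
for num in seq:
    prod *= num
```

Let's trace through this code step by step.

Initialize: prod = 1
Initialize: seq = [3, 4, 3, 1, 5]
Entering loop: for num in seq:

After execution: prod = 180
180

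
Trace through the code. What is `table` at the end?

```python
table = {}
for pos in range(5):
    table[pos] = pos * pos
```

Let's trace through this code step by step.

Initialize: table = {}
Entering loop: for pos in range(5):

After execution: table = {0: 0, 1: 1, 2: 4, 3: 9, 4: 16}
{0: 0, 1: 1, 2: 4, 3: 9, 4: 16}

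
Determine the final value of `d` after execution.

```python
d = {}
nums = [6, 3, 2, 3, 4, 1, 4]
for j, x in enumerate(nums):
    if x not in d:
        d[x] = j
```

Let's trace through this code step by step.

Initialize: d = {}
Initialize: nums = [6, 3, 2, 3, 4, 1, 4]
Entering loop: for j, x in enumerate(nums):

After execution: d = {6: 0, 3: 1, 2: 2, 4: 4, 1: 5}
{6: 0, 3: 1, 2: 2, 4: 4, 1: 5}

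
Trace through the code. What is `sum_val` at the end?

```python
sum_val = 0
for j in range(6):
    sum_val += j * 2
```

Let's trace through this code step by step.

Initialize: sum_val = 0
Entering loop: for j in range(6):

After execution: sum_val = 30
30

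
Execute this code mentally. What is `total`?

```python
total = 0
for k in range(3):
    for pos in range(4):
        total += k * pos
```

Let's trace through this code step by step.

Initialize: total = 0
Entering loop: for k in range(3):

After execution: total = 18
18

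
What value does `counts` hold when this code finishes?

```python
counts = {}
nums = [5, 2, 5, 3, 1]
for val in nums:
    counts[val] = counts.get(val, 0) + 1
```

Let's trace through this code step by step.

Initialize: counts = {}
Initialize: nums = [5, 2, 5, 3, 1]
Entering loop: for val in nums:

After execution: counts = {5: 2, 2: 1, 3: 1, 1: 1}
{5: 2, 2: 1, 3: 1, 1: 1}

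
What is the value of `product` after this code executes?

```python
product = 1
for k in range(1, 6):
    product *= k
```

Let's trace through this code step by step.

Initialize: product = 1
Entering loop: for k in range(1, 6):

After execution: product = 120
120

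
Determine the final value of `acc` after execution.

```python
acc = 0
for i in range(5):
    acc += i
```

Let's trace through this code step by step.

Initialize: acc = 0
Entering loop: for i in range(5):

After execution: acc = 10
10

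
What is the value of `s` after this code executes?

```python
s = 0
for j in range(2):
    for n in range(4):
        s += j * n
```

Let's trace through this code step by step.

Initialize: s = 0
Entering loop: for j in range(2):

After execution: s = 6
6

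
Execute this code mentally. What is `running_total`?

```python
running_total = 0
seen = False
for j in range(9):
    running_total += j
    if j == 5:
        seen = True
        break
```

Let's trace through this code step by step.

Initialize: running_total = 0
Initialize: seen = False
Entering loop: for j in range(9):

After execution: running_total = 15
15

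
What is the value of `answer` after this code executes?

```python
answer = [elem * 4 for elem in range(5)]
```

Let's trace through this code step by step.

Initialize: answer = [elem * 4 for elem in range(5)]

After execution: answer = [0, 4, 8, 12, 16]
[0, 4, 8, 12, 16]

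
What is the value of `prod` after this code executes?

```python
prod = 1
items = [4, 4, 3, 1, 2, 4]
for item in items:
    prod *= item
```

Let's trace through this code step by step.

Initialize: prod = 1
Initialize: items = [4, 4, 3, 1, 2, 4]
Entering loop: for item in items:

After execution: prod = 384
384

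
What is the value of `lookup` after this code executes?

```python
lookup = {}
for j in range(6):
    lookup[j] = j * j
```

Let's trace through this code step by step.

Initialize: lookup = {}
Entering loop: for j in range(6):

After execution: lookup = {0: 0, 1: 1, 2: 4, 3: 9, 4: 16, 5: 25}
{0: 0, 1: 1, 2: 4, 3: 9, 4: 16, 5: 25}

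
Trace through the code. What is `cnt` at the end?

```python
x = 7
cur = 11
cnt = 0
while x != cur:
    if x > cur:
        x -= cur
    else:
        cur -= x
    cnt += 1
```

Let's trace through this code step by step.

Initialize: x = 7
Initialize: cur = 11
Initialize: cnt = 0
Entering loop: while x != cur:

After execution: cnt = 5
5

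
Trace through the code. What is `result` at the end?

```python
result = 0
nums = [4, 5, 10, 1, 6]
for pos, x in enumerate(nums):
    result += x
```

Let's trace through this code step by step.

Initialize: result = 0
Initialize: nums = [4, 5, 10, 1, 6]
Entering loop: for pos, x in enumerate(nums):

After execution: result = 26
26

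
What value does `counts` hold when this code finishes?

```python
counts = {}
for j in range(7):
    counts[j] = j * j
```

Let's trace through this code step by step.

Initialize: counts = {}
Entering loop: for j in range(7):

After execution: counts = {0: 0, 1: 1, 2: 4, 3: 9, 4: 16, 5: 25, 6: 36}
{0: 0, 1: 1, 2: 4, 3: 9, 4: 16, 5: 25, 6: 36}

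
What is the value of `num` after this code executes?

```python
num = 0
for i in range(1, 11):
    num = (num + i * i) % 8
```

Let's trace through this code step by step.

Initialize: num = 0
Entering loop: for i in range(1, 11):

After execution: num = 1
1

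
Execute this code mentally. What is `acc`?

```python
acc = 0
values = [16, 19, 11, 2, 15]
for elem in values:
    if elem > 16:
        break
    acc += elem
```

Let's trace through this code step by step.

Initialize: acc = 0
Initialize: values = [16, 19, 11, 2, 15]
Entering loop: for elem in values:

After execution: acc = 16
16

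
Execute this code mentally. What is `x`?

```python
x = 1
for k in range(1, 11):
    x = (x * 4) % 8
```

Let's trace through this code step by step.

Initialize: x = 1
Entering loop: for k in range(1, 11):

After execution: x = 0
0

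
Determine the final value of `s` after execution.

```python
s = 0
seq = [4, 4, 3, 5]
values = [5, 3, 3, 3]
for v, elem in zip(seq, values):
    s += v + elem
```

Let's trace through this code step by step.

Initialize: s = 0
Initialize: seq = [4, 4, 3, 5]
Initialize: values = [5, 3, 3, 3]
Entering loop: for v, elem in zip(seq, values):

After execution: s = 30
30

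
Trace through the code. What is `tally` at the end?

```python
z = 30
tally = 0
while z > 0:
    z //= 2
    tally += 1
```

Let's trace through this code step by step.

Initialize: z = 30
Initialize: tally = 0
Entering loop: while z > 0:

After execution: tally = 5
5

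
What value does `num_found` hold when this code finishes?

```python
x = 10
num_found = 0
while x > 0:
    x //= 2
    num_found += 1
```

Let's trace through this code step by step.

Initialize: x = 10
Initialize: num_found = 0
Entering loop: while x > 0:

After execution: num_found = 4
4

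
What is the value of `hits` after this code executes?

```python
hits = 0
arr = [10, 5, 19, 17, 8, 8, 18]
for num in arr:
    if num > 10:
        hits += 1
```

Let's trace through this code step by step.

Initialize: hits = 0
Initialize: arr = [10, 5, 19, 17, 8, 8, 18]
Entering loop: for num in arr:

After execution: hits = 3
3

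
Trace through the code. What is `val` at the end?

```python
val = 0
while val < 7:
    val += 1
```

Let's trace through this code step by step.

Initialize: val = 0
Entering loop: while val < 7:

After execution: val = 7
7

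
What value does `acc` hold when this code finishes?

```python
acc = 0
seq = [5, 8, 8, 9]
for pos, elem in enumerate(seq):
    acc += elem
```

Let's trace through this code step by step.

Initialize: acc = 0
Initialize: seq = [5, 8, 8, 9]
Entering loop: for pos, elem in enumerate(seq):

After execution: acc = 30
30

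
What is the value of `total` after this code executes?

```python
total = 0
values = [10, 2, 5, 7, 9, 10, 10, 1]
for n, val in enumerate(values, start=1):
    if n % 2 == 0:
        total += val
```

Let's trace through this code step by step.

Initialize: total = 0
Initialize: values = [10, 2, 5, 7, 9, 10, 10, 1]
Entering loop: for n, val in enumerate(values, start=1):

After execution: total = 20
20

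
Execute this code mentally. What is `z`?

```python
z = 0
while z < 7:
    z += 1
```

Let's trace through this code step by step.

Initialize: z = 0
Entering loop: while z < 7:

After execution: z = 7
7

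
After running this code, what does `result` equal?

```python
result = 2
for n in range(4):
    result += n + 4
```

Let's trace through this code step by step.

Initialize: result = 2
Entering loop: for n in range(4):

After execution: result = 24
24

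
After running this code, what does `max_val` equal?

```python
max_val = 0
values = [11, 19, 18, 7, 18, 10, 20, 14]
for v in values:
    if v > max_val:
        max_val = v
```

Let's trace through this code step by step.

Initialize: max_val = 0
Initialize: values = [11, 19, 18, 7, 18, 10, 20, 14]
Entering loop: for v in values:

After execution: max_val = 20
20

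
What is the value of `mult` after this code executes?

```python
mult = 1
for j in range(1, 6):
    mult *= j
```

Let's trace through this code step by step.

Initialize: mult = 1
Entering loop: for j in range(1, 6):

After execution: mult = 120
120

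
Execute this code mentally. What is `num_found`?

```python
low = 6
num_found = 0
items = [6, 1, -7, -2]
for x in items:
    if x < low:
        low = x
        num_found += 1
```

Let's trace through this code step by step.

Initialize: low = 6
Initialize: num_found = 0
Initialize: items = [6, 1, -7, -2]
Entering loop: for x in items:

After execution: num_found = 2
2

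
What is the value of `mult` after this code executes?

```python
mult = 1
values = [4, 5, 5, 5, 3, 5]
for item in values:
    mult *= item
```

Let's trace through this code step by step.

Initialize: mult = 1
Initialize: values = [4, 5, 5, 5, 3, 5]
Entering loop: for item in values:

After execution: mult = 7500
7500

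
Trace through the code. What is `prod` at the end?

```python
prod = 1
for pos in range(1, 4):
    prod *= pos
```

Let's trace through this code step by step.

Initialize: prod = 1
Entering loop: for pos in range(1, 4):

After execution: prod = 6
6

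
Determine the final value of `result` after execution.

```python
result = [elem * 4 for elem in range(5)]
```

Let's trace through this code step by step.

Initialize: result = [elem * 4 for elem in range(5)]

After execution: result = [0, 4, 8, 12, 16]
[0, 4, 8, 12, 16]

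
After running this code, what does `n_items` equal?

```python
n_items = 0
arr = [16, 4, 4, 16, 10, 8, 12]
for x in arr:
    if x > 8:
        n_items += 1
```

Let's trace through this code step by step.

Initialize: n_items = 0
Initialize: arr = [16, 4, 4, 16, 10, 8, 12]
Entering loop: for x in arr:

After execution: n_items = 4
4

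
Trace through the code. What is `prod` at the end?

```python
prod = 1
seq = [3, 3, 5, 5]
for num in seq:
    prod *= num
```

Let's trace through this code step by step.

Initialize: prod = 1
Initialize: seq = [3, 3, 5, 5]
Entering loop: for num in seq:

After execution: prod = 225
225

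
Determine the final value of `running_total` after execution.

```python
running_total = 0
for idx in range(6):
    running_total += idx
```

Let's trace through this code step by step.

Initialize: running_total = 0
Entering loop: for idx in range(6):

After execution: running_total = 15
15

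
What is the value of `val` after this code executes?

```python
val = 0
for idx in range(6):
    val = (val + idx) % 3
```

Let's trace through this code step by step.

Initialize: val = 0
Entering loop: for idx in range(6):

After execution: val = 0
0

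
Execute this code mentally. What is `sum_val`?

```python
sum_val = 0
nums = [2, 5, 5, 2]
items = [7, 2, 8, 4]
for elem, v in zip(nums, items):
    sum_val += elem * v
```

Let's trace through this code step by step.

Initialize: sum_val = 0
Initialize: nums = [2, 5, 5, 2]
Initialize: items = [7, 2, 8, 4]
Entering loop: for elem, v in zip(nums, items):

After execution: sum_val = 72
72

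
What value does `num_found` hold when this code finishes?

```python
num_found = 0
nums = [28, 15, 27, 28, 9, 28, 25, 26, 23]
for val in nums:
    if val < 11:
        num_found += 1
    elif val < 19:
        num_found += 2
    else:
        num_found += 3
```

Let's trace through this code step by step.

Initialize: num_found = 0
Initialize: nums = [28, 15, 27, 28, 9, 28, 25, 26, 23]
Entering loop: for val in nums:

After execution: num_found = 24
24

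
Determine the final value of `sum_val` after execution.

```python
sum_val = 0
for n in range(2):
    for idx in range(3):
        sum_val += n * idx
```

Let's trace through this code step by step.

Initialize: sum_val = 0
Entering loop: for n in range(2):

After execution: sum_val = 3
3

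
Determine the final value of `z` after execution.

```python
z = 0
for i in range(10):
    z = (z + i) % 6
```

Let's trace through this code step by step.

Initialize: z = 0
Entering loop: for i in range(10):

After execution: z = 3
3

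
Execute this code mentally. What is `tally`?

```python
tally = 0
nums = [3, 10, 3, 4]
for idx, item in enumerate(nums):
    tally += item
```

Let's trace through this code step by step.

Initialize: tally = 0
Initialize: nums = [3, 10, 3, 4]
Entering loop: for idx, item in enumerate(nums):

After execution: tally = 20
20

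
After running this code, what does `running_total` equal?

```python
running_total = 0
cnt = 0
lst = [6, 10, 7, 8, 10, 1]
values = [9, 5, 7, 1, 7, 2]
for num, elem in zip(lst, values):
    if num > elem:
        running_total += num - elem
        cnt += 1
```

Let's trace through this code step by step.

Initialize: running_total = 0
Initialize: cnt = 0
Initialize: lst = [6, 10, 7, 8, 10, 1]
Initialize: values = [9, 5, 7, 1, 7, 2]
Entering loop: for num, elem in zip(lst, values):

After execution: running_total = 15
15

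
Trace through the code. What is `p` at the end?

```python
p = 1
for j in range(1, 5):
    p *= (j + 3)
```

Let's trace through this code step by step.

Initialize: p = 1
Entering loop: for j in range(1, 5):

After execution: p = 840
840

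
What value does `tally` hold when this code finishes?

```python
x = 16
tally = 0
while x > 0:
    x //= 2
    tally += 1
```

Let's trace through this code step by step.

Initialize: x = 16
Initialize: tally = 0
Entering loop: while x > 0:

After execution: tally = 5
5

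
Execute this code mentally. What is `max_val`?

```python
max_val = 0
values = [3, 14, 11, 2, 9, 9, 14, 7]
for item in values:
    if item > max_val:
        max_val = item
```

Let's trace through this code step by step.

Initialize: max_val = 0
Initialize: values = [3, 14, 11, 2, 9, 9, 14, 7]
Entering loop: for item in values:

After execution: max_val = 14
14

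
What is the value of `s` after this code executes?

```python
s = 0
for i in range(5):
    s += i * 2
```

Let's trace through this code step by step.

Initialize: s = 0
Entering loop: for i in range(5):

After execution: s = 20
20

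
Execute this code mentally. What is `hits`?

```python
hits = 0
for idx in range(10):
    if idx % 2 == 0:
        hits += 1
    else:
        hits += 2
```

Let's trace through this code step by step.

Initialize: hits = 0
Entering loop: for idx in range(10):

After execution: hits = 15
15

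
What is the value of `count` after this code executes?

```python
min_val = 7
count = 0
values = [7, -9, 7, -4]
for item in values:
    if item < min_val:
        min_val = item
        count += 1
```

Let's trace through this code step by step.

Initialize: min_val = 7
Initialize: count = 0
Initialize: values = [7, -9, 7, -4]
Entering loop: for item in values:

After execution: count = 1
1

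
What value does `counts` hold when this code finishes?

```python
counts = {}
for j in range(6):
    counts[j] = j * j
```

Let's trace through this code step by step.

Initialize: counts = {}
Entering loop: for j in range(6):

After execution: counts = {0: 0, 1: 1, 2: 4, 3: 9, 4: 16, 5: 25}
{0: 0, 1: 1, 2: 4, 3: 9, 4: 16, 5: 25}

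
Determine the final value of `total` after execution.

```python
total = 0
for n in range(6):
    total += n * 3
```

Let's trace through this code step by step.

Initialize: total = 0
Entering loop: for n in range(6):

After execution: total = 45
45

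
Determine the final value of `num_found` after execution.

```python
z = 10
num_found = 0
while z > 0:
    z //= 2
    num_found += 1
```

Let's trace through this code step by step.

Initialize: z = 10
Initialize: num_found = 0
Entering loop: while z > 0:

After execution: num_found = 4
4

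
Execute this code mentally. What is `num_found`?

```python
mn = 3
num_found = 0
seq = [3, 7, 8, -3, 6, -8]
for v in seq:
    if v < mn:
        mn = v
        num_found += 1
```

Let's trace through this code step by step.

Initialize: mn = 3
Initialize: num_found = 0
Initialize: seq = [3, 7, 8, -3, 6, -8]
Entering loop: for v in seq:

After execution: num_found = 2
2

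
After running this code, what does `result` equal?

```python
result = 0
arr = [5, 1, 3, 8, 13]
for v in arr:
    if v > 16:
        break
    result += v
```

Let's trace through this code step by step.

Initialize: result = 0
Initialize: arr = [5, 1, 3, 8, 13]
Entering loop: for v in arr:

After execution: result = 30
30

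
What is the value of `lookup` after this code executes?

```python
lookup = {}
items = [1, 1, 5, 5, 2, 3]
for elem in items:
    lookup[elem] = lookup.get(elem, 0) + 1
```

Let's trace through this code step by step.

Initialize: lookup = {}
Initialize: items = [1, 1, 5, 5, 2, 3]
Entering loop: for elem in items:

After execution: lookup = {1: 2, 5: 2, 2: 1, 3: 1}
{1: 2, 5: 2, 2: 1, 3: 1}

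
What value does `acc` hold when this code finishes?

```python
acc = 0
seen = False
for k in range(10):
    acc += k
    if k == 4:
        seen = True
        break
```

Let's trace through this code step by step.

Initialize: acc = 0
Initialize: seen = False
Entering loop: for k in range(10):

After execution: acc = 10
10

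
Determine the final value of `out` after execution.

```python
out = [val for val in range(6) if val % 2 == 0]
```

Let's trace through this code step by step.

Initialize: out = [val for val in range(6) if val % 2 == 0]

After execution: out = [0, 2, 4]
[0, 2, 4]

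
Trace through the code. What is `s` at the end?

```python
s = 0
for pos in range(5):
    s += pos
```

Let's trace through this code step by step.

Initialize: s = 0
Entering loop: for pos in range(5):

After execution: s = 10
10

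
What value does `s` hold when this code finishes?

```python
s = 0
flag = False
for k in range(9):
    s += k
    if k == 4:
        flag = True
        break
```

Let's trace through this code step by step.

Initialize: s = 0
Initialize: flag = False
Entering loop: for k in range(9):

After execution: s = 10
10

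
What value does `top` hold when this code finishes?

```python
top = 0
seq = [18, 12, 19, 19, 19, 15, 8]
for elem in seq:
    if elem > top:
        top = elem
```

Let's trace through this code step by step.

Initialize: top = 0
Initialize: seq = [18, 12, 19, 19, 19, 15, 8]
Entering loop: for elem in seq:

After execution: top = 19
19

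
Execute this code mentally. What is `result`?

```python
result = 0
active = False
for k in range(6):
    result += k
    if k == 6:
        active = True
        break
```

Let's trace through this code step by step.

Initialize: result = 0
Initialize: active = False
Entering loop: for k in range(6):

After execution: result = 15
15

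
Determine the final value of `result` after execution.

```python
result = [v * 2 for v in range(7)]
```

Let's trace through this code step by step.

Initialize: result = [v * 2 for v in range(7)]

After execution: result = [0, 2, 4, 6, 8, 10, 12]
[0, 2, 4, 6, 8, 10, 12]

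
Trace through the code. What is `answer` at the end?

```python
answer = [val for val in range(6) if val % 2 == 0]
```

Let's trace through this code step by step.

Initialize: answer = [val for val in range(6) if val % 2 == 0]

After execution: answer = [0, 2, 4]
[0, 2, 4]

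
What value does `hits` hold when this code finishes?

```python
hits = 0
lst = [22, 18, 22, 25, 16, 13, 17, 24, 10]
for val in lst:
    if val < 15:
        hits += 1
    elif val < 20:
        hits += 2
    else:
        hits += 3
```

Let's trace through this code step by step.

Initialize: hits = 0
Initialize: lst = [22, 18, 22, 25, 16, 13, 17, 24, 10]
Entering loop: for val in lst:

After execution: hits = 20
20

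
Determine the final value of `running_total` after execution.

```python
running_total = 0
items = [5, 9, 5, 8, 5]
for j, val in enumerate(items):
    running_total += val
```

Let's trace through this code step by step.

Initialize: running_total = 0
Initialize: items = [5, 9, 5, 8, 5]
Entering loop: for j, val in enumerate(items):

After execution: running_total = 32
32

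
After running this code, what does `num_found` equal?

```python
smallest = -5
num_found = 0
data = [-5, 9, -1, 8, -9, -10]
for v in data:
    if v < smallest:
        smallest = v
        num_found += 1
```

Let's trace through this code step by step.

Initialize: smallest = -5
Initialize: num_found = 0
Initialize: data = [-5, 9, -1, 8, -9, -10]
Entering loop: for v in data:

After execution: num_found = 2
2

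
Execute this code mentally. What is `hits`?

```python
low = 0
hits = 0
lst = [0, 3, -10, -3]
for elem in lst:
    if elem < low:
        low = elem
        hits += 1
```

Let's trace through this code step by step.

Initialize: low = 0
Initialize: hits = 0
Initialize: lst = [0, 3, -10, -3]
Entering loop: for elem in lst:

After execution: hits = 1
1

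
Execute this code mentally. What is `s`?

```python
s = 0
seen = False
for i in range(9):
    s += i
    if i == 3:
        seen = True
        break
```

Let's trace through this code step by step.

Initialize: s = 0
Initialize: seen = False
Entering loop: for i in range(9):

After execution: s = 6
6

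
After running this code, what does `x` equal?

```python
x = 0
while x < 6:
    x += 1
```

Let's trace through this code step by step.

Initialize: x = 0
Entering loop: while x < 6:

After execution: x = 6
6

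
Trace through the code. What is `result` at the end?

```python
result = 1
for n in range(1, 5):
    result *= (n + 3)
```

Let's trace through this code step by step.

Initialize: result = 1
Entering loop: for n in range(1, 5):

After execution: result = 840
840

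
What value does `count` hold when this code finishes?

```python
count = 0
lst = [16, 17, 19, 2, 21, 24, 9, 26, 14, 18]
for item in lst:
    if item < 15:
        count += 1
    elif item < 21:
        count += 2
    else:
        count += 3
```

Let's trace through this code step by step.

Initialize: count = 0
Initialize: lst = [16, 17, 19, 2, 21, 24, 9, 26, 14, 18]
Entering loop: for item in lst:

After execution: count = 20
20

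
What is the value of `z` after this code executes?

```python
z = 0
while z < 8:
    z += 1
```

Let's trace through this code step by step.

Initialize: z = 0
Entering loop: while z < 8:

After execution: z = 8
8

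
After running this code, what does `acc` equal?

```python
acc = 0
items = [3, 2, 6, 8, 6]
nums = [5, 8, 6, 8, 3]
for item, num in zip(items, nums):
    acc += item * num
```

Let's trace through this code step by step.

Initialize: acc = 0
Initialize: items = [3, 2, 6, 8, 6]
Initialize: nums = [5, 8, 6, 8, 3]
Entering loop: for item, num in zip(items, nums):

After execution: acc = 149
149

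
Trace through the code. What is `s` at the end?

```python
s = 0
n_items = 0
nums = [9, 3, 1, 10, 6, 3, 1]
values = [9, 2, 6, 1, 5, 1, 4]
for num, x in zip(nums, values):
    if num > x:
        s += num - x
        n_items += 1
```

Let's trace through this code step by step.

Initialize: s = 0
Initialize: n_items = 0
Initialize: nums = [9, 3, 1, 10, 6, 3, 1]
Initialize: values = [9, 2, 6, 1, 5, 1, 4]
Entering loop: for num, x in zip(nums, values):

After execution: s = 13
13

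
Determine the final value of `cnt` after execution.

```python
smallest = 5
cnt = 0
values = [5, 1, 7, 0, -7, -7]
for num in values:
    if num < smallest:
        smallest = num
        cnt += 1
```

Let's trace through this code step by step.

Initialize: smallest = 5
Initialize: cnt = 0
Initialize: values = [5, 1, 7, 0, -7, -7]
Entering loop: for num in values:

After execution: cnt = 3
3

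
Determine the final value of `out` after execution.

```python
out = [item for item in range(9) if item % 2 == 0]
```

Let's trace through this code step by step.

Initialize: out = [item for item in range(9) if item % 2 == 0]

After execution: out = [0, 2, 4, 6, 8]
[0, 2, 4, 6, 8]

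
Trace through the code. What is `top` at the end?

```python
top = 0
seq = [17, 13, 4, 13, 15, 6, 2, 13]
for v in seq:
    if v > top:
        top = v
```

Let's trace through this code step by step.

Initialize: top = 0
Initialize: seq = [17, 13, 4, 13, 15, 6, 2, 13]
Entering loop: for v in seq:

After execution: top = 17
17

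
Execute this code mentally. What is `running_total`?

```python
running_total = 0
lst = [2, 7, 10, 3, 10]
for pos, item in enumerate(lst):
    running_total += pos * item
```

Let's trace through this code step by step.

Initialize: running_total = 0
Initialize: lst = [2, 7, 10, 3, 10]
Entering loop: for pos, item in enumerate(lst):

After execution: running_total = 76
76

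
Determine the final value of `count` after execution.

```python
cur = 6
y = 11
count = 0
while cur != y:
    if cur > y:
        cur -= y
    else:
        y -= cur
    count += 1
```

Let's trace through this code step by step.

Initialize: cur = 6
Initialize: y = 11
Initialize: count = 0
Entering loop: while cur != y:

After execution: count = 6
6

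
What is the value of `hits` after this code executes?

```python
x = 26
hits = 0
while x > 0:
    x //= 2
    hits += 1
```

Let's trace through this code step by step.

Initialize: x = 26
Initialize: hits = 0
Entering loop: while x > 0:

After execution: hits = 5
5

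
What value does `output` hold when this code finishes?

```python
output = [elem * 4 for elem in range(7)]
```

Let's trace through this code step by step.

Initialize: output = [elem * 4 for elem in range(7)]

After execution: output = [0, 4, 8, 12, 16, 20, 24]
[0, 4, 8, 12, 16, 20, 24]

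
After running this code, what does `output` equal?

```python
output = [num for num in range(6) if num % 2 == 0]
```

Let's trace through this code step by step.

Initialize: output = [num for num in range(6) if num % 2 == 0]

After execution: output = [0, 2, 4]
[0, 2, 4]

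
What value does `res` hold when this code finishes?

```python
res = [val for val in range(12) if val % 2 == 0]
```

Let's trace through this code step by step.

Initialize: res = [val for val in range(12) if val % 2 == 0]

After execution: res = [0, 2, 4, 6, 8, 10]
[0, 2, 4, 6, 8, 10]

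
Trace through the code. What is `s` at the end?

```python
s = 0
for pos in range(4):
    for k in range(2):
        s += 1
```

Let's trace through this code step by step.

Initialize: s = 0
Entering loop: for pos in range(4):

After execution: s = 8
8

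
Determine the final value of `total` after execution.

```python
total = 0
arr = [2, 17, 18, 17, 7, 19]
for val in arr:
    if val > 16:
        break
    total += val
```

Let's trace through this code step by step.

Initialize: total = 0
Initialize: arr = [2, 17, 18, 17, 7, 19]
Entering loop: for val in arr:

After execution: total = 2
2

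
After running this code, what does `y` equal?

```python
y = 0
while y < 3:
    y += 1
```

Let's trace through this code step by step.

Initialize: y = 0
Entering loop: while y < 3:

After execution: y = 3
3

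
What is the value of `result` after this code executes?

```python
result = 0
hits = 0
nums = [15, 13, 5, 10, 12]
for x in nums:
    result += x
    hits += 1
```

Let's trace through this code step by step.

Initialize: result = 0
Initialize: hits = 0
Initialize: nums = [15, 13, 5, 10, 12]
Entering loop: for x in nums:

After execution: result = 55
55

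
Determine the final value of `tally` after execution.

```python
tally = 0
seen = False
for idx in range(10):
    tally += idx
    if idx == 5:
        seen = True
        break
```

Let's trace through this code step by step.

Initialize: tally = 0
Initialize: seen = False
Entering loop: for idx in range(10):

After execution: tally = 15
15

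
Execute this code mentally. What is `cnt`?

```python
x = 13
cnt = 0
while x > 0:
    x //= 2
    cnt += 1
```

Let's trace through this code step by step.

Initialize: x = 13
Initialize: cnt = 0
Entering loop: while x > 0:

After execution: cnt = 4
4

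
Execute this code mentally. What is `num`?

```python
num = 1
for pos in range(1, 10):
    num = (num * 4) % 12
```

Let's trace through this code step by step.

Initialize: num = 1
Entering loop: for pos in range(1, 10):

After execution: num = 4
4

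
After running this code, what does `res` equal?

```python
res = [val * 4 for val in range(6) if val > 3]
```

Let's trace through this code step by step.

Initialize: res = [val * 4 for val in range(6) if val > 3]

After execution: res = [16, 20]
[16, 20]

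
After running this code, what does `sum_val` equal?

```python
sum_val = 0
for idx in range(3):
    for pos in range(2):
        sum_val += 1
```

Let's trace through this code step by step.

Initialize: sum_val = 0
Entering loop: for idx in range(3):

After execution: sum_val = 6
6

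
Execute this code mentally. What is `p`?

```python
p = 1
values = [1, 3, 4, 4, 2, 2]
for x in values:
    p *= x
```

Let's trace through this code step by step.

Initialize: p = 1
Initialize: values = [1, 3, 4, 4, 2, 2]
Entering loop: for x in values:

After execution: p = 192
192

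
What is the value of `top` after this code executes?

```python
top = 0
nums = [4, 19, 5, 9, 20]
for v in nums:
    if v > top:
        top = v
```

Let's trace through this code step by step.

Initialize: top = 0
Initialize: nums = [4, 19, 5, 9, 20]
Entering loop: for v in nums:

After execution: top = 20
20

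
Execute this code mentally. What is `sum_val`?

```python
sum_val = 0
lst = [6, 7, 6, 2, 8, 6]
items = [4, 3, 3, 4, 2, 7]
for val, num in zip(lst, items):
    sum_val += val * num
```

Let's trace through this code step by step.

Initialize: sum_val = 0
Initialize: lst = [6, 7, 6, 2, 8, 6]
Initialize: items = [4, 3, 3, 4, 2, 7]
Entering loop: for val, num in zip(lst, items):

After execution: sum_val = 129
129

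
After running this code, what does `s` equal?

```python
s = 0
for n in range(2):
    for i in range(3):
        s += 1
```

Let's trace through this code step by step.

Initialize: s = 0
Entering loop: for n in range(2):

After execution: s = 6
6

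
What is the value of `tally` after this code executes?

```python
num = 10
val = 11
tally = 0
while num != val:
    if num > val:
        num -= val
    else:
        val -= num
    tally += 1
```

Let's trace through this code step by step.

Initialize: num = 10
Initialize: val = 11
Initialize: tally = 0
Entering loop: while num != val:

After execution: tally = 10
10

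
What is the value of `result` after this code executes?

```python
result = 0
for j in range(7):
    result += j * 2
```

Let's trace through this code step by step.

Initialize: result = 0
Entering loop: for j in range(7):

After execution: result = 42
42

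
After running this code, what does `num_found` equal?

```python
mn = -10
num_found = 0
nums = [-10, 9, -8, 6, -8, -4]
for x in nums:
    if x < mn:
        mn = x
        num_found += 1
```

Let's trace through this code step by step.

Initialize: mn = -10
Initialize: num_found = 0
Initialize: nums = [-10, 9, -8, 6, -8, -4]
Entering loop: for x in nums:

After execution: num_found = 0
0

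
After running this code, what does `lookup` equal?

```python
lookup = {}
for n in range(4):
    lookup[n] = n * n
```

Let's trace through this code step by step.

Initialize: lookup = {}
Entering loop: for n in range(4):

After execution: lookup = {0: 0, 1: 1, 2: 4, 3: 9}
{0: 0, 1: 1, 2: 4, 3: 9}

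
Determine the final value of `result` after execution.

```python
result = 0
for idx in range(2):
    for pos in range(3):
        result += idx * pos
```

Let's trace through this code step by step.

Initialize: result = 0
Entering loop: for idx in range(2):

After execution: result = 3
3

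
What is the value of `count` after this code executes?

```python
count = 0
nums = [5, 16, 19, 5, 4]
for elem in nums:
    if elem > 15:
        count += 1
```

Let's trace through this code step by step.

Initialize: count = 0
Initialize: nums = [5, 16, 19, 5, 4]
Entering loop: for elem in nums:

After execution: count = 2
2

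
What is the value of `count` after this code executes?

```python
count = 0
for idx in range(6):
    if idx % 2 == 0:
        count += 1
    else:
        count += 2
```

Let's trace through this code step by step.

Initialize: count = 0
Entering loop: for idx in range(6):

After execution: count = 9
9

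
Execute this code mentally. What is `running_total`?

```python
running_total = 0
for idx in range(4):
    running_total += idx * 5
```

Let's trace through this code step by step.

Initialize: running_total = 0
Entering loop: for idx in range(4):

After execution: running_total = 30
30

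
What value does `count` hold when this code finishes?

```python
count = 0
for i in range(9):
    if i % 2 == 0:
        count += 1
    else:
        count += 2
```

Let's trace through this code step by step.

Initialize: count = 0
Entering loop: for i in range(9):

After execution: count = 13
13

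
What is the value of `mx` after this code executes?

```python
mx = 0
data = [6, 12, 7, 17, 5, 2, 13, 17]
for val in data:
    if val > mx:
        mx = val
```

Let's trace through this code step by step.

Initialize: mx = 0
Initialize: data = [6, 12, 7, 17, 5, 2, 13, 17]
Entering loop: for val in data:

After execution: mx = 17
17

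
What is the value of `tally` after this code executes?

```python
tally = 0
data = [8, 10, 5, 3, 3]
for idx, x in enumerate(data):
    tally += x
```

Let's trace through this code step by step.

Initialize: tally = 0
Initialize: data = [8, 10, 5, 3, 3]
Entering loop: for idx, x in enumerate(data):

After execution: tally = 29
29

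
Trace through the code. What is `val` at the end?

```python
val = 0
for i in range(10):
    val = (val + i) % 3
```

Let's trace through this code step by step.

Initialize: val = 0
Entering loop: for i in range(10):

After execution: val = 0
0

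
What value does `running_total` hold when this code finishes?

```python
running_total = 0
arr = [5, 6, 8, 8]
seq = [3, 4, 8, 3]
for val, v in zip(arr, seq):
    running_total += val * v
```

Let's trace through this code step by step.

Initialize: running_total = 0
Initialize: arr = [5, 6, 8, 8]
Initialize: seq = [3, 4, 8, 3]
Entering loop: for val, v in zip(arr, seq):

After execution: running_total = 127
127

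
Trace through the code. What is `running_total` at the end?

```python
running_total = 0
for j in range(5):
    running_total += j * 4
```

Let's trace through this code step by step.

Initialize: running_total = 0
Entering loop: for j in range(5):

After execution: running_total = 40
40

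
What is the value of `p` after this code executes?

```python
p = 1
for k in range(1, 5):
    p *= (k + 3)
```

Let's trace through this code step by step.

Initialize: p = 1
Entering loop: for k in range(1, 5):

After execution: p = 840
840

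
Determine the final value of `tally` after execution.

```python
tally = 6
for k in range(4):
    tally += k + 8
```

Let's trace through this code step by step.

Initialize: tally = 6
Entering loop: for k in range(4):

After execution: tally = 44
44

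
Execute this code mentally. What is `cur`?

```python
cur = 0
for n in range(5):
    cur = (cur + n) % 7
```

Let's trace through this code step by step.

Initialize: cur = 0
Entering loop: for n in range(5):

After execution: cur = 3
3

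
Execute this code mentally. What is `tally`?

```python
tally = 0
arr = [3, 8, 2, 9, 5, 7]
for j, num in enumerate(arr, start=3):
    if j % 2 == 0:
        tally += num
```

Let's trace through this code step by step.

Initialize: tally = 0
Initialize: arr = [3, 8, 2, 9, 5, 7]
Entering loop: for j, num in enumerate(arr, start=3):

After execution: tally = 24
24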